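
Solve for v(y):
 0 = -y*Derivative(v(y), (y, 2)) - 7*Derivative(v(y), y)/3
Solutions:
 v(y) = C1 + C2/y^(4/3)


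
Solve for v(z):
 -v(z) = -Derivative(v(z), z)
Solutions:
 v(z) = C1*exp(z)


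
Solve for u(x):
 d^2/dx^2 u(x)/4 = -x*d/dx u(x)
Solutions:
 u(x) = C1 + C2*erf(sqrt(2)*x)


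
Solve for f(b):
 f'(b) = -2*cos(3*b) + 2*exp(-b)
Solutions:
 f(b) = C1 - 2*sin(3*b)/3 - 2*exp(-b)


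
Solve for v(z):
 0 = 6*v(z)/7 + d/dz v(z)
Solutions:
 v(z) = C1*exp(-6*z/7)


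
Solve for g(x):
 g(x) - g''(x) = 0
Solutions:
 g(x) = C1*exp(-x) + C2*exp(x)


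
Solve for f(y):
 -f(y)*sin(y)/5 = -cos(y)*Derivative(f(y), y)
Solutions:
 f(y) = C1/cos(y)^(1/5)


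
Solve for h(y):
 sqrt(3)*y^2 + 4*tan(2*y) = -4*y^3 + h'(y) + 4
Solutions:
 h(y) = C1 + y^4 + sqrt(3)*y^3/3 - 4*y - 2*log(cos(2*y))


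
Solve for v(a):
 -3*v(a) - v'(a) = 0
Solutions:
 v(a) = C1*exp(-3*a)


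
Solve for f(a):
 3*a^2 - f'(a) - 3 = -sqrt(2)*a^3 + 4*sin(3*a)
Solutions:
 f(a) = C1 + sqrt(2)*a^4/4 + a^3 - 3*a + 4*cos(3*a)/3


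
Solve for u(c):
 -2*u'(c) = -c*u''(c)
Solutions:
 u(c) = C1 + C2*c^3


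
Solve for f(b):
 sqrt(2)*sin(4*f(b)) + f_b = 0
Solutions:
 f(b) = -acos((-C1 - exp(8*sqrt(2)*b))/(C1 - exp(8*sqrt(2)*b)))/4 + pi/2
 f(b) = acos((-C1 - exp(8*sqrt(2)*b))/(C1 - exp(8*sqrt(2)*b)))/4


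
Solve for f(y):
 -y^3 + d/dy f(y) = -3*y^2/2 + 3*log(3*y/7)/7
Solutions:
 f(y) = C1 + y^4/4 - y^3/2 + 3*y*log(y)/7 - 3*y*log(7)/7 - 3*y/7 + 3*y*log(3)/7


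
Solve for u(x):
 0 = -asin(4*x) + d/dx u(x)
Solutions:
 u(x) = C1 + x*asin(4*x) + sqrt(1 - 16*x^2)/4


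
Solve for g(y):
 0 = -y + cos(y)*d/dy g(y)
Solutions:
 g(y) = C1 + Integral(y/cos(y), y)


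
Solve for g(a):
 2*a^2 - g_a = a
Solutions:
 g(a) = C1 + 2*a^3/3 - a^2/2


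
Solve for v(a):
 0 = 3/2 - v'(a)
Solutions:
 v(a) = C1 + 3*a/2


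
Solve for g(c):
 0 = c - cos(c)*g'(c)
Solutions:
 g(c) = C1 + Integral(c/cos(c), c)


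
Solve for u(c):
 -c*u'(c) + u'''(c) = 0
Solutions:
 u(c) = C1 + Integral(C2*airyai(c) + C3*airybi(c), c)


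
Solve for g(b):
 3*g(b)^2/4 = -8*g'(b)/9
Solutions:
 g(b) = 32/(C1 + 27*b)


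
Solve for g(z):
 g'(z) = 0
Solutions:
 g(z) = C1


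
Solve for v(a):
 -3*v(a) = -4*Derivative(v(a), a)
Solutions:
 v(a) = C1*exp(3*a/4)


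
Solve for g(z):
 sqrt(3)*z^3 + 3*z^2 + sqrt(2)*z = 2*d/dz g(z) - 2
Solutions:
 g(z) = C1 + sqrt(3)*z^4/8 + z^3/2 + sqrt(2)*z^2/4 + z


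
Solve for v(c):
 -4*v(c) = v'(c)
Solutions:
 v(c) = C1*exp(-4*c)


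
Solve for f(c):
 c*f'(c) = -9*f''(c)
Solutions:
 f(c) = C1 + C2*erf(sqrt(2)*c/6)


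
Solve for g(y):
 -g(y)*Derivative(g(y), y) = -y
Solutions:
 g(y) = -sqrt(C1 + y^2)
 g(y) = sqrt(C1 + y^2)


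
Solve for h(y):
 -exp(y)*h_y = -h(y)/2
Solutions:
 h(y) = C1*exp(-exp(-y)/2)


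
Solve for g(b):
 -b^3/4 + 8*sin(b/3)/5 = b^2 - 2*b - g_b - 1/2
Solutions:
 g(b) = C1 + b^4/16 + b^3/3 - b^2 - b/2 + 24*cos(b/3)/5


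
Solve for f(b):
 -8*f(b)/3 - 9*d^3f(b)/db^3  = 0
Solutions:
 f(b) = C3*exp(-2*b/3) + (C1*sin(sqrt(3)*b/3) + C2*cos(sqrt(3)*b/3))*exp(b/3)


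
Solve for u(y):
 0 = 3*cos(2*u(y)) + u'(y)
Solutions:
 u(y) = -asin((C1 + exp(12*y))/(C1 - exp(12*y)))/2 + pi/2
 u(y) = asin((C1 + exp(12*y))/(C1 - exp(12*y)))/2


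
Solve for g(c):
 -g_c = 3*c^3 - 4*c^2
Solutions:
 g(c) = C1 - 3*c^4/4 + 4*c^3/3


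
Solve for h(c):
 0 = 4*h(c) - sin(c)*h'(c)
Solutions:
 h(c) = C1*(cos(c)^2 - 2*cos(c) + 1)/(cos(c)^2 + 2*cos(c) + 1)


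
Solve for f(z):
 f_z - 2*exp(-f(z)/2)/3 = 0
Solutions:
 f(z) = 2*log(C1 + z/3)


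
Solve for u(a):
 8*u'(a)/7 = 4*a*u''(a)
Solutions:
 u(a) = C1 + C2*a^(9/7)


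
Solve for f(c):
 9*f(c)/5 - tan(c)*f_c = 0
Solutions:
 f(c) = C1*sin(c)^(9/5)


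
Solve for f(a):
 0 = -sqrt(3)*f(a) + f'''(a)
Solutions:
 f(a) = C3*exp(3^(1/6)*a) + (C1*sin(3^(2/3)*a/2) + C2*cos(3^(2/3)*a/2))*exp(-3^(1/6)*a/2)


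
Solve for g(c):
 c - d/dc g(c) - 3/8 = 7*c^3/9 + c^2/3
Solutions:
 g(c) = C1 - 7*c^4/36 - c^3/9 + c^2/2 - 3*c/8


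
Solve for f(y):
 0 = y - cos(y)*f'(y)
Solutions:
 f(y) = C1 + Integral(y/cos(y), y)


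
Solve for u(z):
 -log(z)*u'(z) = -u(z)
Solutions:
 u(z) = C1*exp(li(z))


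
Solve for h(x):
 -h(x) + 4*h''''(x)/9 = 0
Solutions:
 h(x) = C1*exp(-sqrt(6)*x/2) + C2*exp(sqrt(6)*x/2) + C3*sin(sqrt(6)*x/2) + C4*cos(sqrt(6)*x/2)


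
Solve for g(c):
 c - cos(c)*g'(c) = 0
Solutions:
 g(c) = C1 + Integral(c/cos(c), c)


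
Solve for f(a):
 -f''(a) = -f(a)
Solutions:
 f(a) = C1*exp(-a) + C2*exp(a)


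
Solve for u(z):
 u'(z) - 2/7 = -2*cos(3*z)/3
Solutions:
 u(z) = C1 + 2*z/7 - 2*sin(3*z)/9


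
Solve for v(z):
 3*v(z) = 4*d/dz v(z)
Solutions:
 v(z) = C1*exp(3*z/4)


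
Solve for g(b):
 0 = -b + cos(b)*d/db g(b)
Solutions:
 g(b) = C1 + Integral(b/cos(b), b)


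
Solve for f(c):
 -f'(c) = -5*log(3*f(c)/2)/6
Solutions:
 6*Integral(1/(-log(_y) - log(3) + log(2)), (_y, f(c)))/5 = C1 - c


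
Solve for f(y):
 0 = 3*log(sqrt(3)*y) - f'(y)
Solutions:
 f(y) = C1 + 3*y*log(y) - 3*y + 3*y*log(3)/2


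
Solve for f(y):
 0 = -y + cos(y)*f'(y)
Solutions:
 f(y) = C1 + Integral(y/cos(y), y)


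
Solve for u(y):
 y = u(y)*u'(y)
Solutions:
 u(y) = -sqrt(C1 + y^2)
 u(y) = sqrt(C1 + y^2)


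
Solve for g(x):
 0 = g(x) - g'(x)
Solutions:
 g(x) = C1*exp(x)


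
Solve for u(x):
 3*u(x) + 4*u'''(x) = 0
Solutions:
 u(x) = C3*exp(-6^(1/3)*x/2) + (C1*sin(2^(1/3)*3^(5/6)*x/4) + C2*cos(2^(1/3)*3^(5/6)*x/4))*exp(6^(1/3)*x/4)


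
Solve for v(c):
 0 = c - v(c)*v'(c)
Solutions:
 v(c) = -sqrt(C1 + c^2)
 v(c) = sqrt(C1 + c^2)


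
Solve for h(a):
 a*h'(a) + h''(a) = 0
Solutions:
 h(a) = C1 + C2*erf(sqrt(2)*a/2)


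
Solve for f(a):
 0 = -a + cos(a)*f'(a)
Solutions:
 f(a) = C1 + Integral(a/cos(a), a)


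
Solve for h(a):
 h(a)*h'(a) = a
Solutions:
 h(a) = -sqrt(C1 + a^2)
 h(a) = sqrt(C1 + a^2)


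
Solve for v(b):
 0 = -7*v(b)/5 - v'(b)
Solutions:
 v(b) = C1*exp(-7*b/5)


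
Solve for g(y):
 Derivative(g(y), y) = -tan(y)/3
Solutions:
 g(y) = C1 + log(cos(y))/3


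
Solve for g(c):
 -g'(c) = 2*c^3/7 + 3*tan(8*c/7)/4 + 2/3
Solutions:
 g(c) = C1 - c^4/14 - 2*c/3 + 21*log(cos(8*c/7))/32


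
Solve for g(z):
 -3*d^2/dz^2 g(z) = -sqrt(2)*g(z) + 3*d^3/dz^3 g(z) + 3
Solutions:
 g(z) = C1*exp(-z*(2*2^(1/3)/(-2 + sqrt(-4 + (2 - 9*sqrt(2))^2) + 9*sqrt(2))^(1/3) + 4 + 2^(2/3)*(-2 + sqrt(-4 + (2 - 9*sqrt(2))^2) + 9*sqrt(2))^(1/3))/12)*sin(2^(1/3)*sqrt(3)*z*(-2^(1/3)*(-2 + sqrt(-4 + (2 - 9*sqrt(2))^2) + 9*sqrt(2))^(1/3) + 2/(-2 + sqrt(-4 + (2 - 9*sqrt(2))^2) + 9*sqrt(2))^(1/3))/12) + C2*exp(-z*(2*2^(1/3)/(-2 + sqrt(-4 + (2 - 9*sqrt(2))^2) + 9*sqrt(2))^(1/3) + 4 + 2^(2/3)*(-2 + sqrt(-4 + (2 - 9*sqrt(2))^2) + 9*sqrt(2))^(1/3))/12)*cos(2^(1/3)*sqrt(3)*z*(-2^(1/3)*(-2 + sqrt(-4 + (2 - 9*sqrt(2))^2) + 9*sqrt(2))^(1/3) + 2/(-2 + sqrt(-4 + (2 - 9*sqrt(2))^2) + 9*sqrt(2))^(1/3))/12) + C3*exp(z*(-2 + 2*2^(1/3)/(-2 + sqrt(-4 + (2 - 9*sqrt(2))^2) + 9*sqrt(2))^(1/3) + 2^(2/3)*(-2 + sqrt(-4 + (2 - 9*sqrt(2))^2) + 9*sqrt(2))^(1/3))/6) + 3*sqrt(2)/2


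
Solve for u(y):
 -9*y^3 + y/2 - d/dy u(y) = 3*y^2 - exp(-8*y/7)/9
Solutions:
 u(y) = C1 - 9*y^4/4 - y^3 + y^2/4 - 7*exp(-8*y/7)/72


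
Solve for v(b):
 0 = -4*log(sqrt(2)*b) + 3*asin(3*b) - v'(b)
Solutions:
 v(b) = C1 - 4*b*log(b) + 3*b*asin(3*b) - 2*b*log(2) + 4*b + sqrt(1 - 9*b^2)


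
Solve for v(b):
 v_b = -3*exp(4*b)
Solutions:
 v(b) = C1 - 3*exp(4*b)/4


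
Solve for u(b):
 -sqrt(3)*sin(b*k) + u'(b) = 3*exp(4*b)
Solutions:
 u(b) = C1 + 3*exp(4*b)/4 - sqrt(3)*cos(b*k)/k


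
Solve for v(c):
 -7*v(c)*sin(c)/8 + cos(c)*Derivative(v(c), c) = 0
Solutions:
 v(c) = C1/cos(c)^(7/8)


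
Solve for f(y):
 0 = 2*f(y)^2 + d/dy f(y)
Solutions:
 f(y) = 1/(C1 + 2*y)


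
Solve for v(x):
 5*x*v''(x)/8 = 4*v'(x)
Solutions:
 v(x) = C1 + C2*x^(37/5)


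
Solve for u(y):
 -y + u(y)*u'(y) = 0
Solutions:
 u(y) = -sqrt(C1 + y^2)
 u(y) = sqrt(C1 + y^2)


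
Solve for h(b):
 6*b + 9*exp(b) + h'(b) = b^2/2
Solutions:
 h(b) = C1 + b^3/6 - 3*b^2 - 9*exp(b)


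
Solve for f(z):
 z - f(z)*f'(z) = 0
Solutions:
 f(z) = -sqrt(C1 + z^2)
 f(z) = sqrt(C1 + z^2)


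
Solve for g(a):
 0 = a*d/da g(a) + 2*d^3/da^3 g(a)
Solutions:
 g(a) = C1 + Integral(C2*airyai(-2^(2/3)*a/2) + C3*airybi(-2^(2/3)*a/2), a)


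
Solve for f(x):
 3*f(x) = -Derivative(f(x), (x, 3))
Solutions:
 f(x) = C3*exp(-3^(1/3)*x) + (C1*sin(3^(5/6)*x/2) + C2*cos(3^(5/6)*x/2))*exp(3^(1/3)*x/2)


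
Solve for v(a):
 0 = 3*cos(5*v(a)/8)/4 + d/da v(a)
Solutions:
 3*a/4 - 4*log(sin(5*v(a)/8) - 1)/5 + 4*log(sin(5*v(a)/8) + 1)/5 = C1


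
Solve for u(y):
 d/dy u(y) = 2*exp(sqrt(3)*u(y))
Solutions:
 u(y) = sqrt(3)*(2*log(-1/(C1 + 2*y)) - log(3))/6


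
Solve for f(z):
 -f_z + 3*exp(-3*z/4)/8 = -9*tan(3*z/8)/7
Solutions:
 f(z) = C1 + 12*log(tan(3*z/8)^2 + 1)/7 - exp(-3*z/4)/2


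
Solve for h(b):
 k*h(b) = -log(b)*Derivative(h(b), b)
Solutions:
 h(b) = C1*exp(-k*li(b))


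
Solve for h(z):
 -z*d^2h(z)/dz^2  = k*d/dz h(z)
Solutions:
 h(z) = C1 + z^(1 - re(k))*(C2*sin(log(z)*Abs(im(k))) + C3*cos(log(z)*im(k)))


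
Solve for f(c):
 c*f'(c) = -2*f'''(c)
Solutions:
 f(c) = C1 + Integral(C2*airyai(-2^(2/3)*c/2) + C3*airybi(-2^(2/3)*c/2), c)


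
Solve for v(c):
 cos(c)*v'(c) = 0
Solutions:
 v(c) = C1


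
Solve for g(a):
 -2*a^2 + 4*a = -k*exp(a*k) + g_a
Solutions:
 g(a) = C1 - 2*a^3/3 + 2*a^2 + exp(a*k)


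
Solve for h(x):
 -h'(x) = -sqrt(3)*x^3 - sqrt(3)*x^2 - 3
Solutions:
 h(x) = C1 + sqrt(3)*x^4/4 + sqrt(3)*x^3/3 + 3*x


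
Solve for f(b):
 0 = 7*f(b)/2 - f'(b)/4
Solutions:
 f(b) = C1*exp(14*b)


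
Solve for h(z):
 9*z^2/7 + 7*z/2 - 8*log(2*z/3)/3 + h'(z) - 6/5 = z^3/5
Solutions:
 h(z) = C1 + z^4/20 - 3*z^3/7 - 7*z^2/4 + 8*z*log(z)/3 - 8*z*log(3)/3 - 22*z/15 + 8*z*log(2)/3


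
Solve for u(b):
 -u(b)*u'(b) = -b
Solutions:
 u(b) = -sqrt(C1 + b^2)
 u(b) = sqrt(C1 + b^2)


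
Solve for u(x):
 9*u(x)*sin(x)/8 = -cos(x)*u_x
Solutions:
 u(x) = C1*cos(x)^(9/8)


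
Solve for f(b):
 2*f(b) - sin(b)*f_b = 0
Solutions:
 f(b) = C1*(cos(b) - 1)/(cos(b) + 1)


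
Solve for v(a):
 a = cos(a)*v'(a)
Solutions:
 v(a) = C1 + Integral(a/cos(a), a)


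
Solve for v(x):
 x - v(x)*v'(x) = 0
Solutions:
 v(x) = -sqrt(C1 + x^2)
 v(x) = sqrt(C1 + x^2)


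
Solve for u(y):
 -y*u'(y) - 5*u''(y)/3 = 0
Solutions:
 u(y) = C1 + C2*erf(sqrt(30)*y/10)


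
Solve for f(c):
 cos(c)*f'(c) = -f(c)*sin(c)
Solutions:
 f(c) = C1*cos(c)


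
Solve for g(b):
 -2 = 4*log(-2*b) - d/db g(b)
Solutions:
 g(b) = C1 + 4*b*log(-b) + 2*b*(-1 + 2*log(2))


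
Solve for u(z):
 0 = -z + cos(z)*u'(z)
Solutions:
 u(z) = C1 + Integral(z/cos(z), z)


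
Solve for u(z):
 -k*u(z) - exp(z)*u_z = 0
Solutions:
 u(z) = C1*exp(k*exp(-z))


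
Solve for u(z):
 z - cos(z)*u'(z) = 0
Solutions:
 u(z) = C1 + Integral(z/cos(z), z)


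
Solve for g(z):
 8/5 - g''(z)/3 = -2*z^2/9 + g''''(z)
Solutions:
 g(z) = C1 + C2*z + C3*sin(sqrt(3)*z/3) + C4*cos(sqrt(3)*z/3) + z^4/18 + 2*z^2/5


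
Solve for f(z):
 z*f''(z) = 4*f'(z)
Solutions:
 f(z) = C1 + C2*z^5


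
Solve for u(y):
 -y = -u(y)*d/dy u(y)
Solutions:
 u(y) = -sqrt(C1 + y^2)
 u(y) = sqrt(C1 + y^2)


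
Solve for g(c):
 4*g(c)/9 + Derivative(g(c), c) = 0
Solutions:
 g(c) = C1*exp(-4*c/9)


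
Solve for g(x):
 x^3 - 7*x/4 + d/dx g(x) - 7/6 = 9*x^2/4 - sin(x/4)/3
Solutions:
 g(x) = C1 - x^4/4 + 3*x^3/4 + 7*x^2/8 + 7*x/6 + 4*cos(x/4)/3


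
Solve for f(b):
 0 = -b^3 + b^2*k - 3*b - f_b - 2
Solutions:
 f(b) = C1 - b^4/4 + b^3*k/3 - 3*b^2/2 - 2*b


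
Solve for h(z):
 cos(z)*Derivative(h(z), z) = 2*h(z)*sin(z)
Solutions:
 h(z) = C1/cos(z)^2


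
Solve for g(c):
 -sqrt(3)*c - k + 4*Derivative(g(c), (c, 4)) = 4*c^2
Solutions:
 g(c) = C1 + C2*c + C3*c^2 + C4*c^3 + c^6/360 + sqrt(3)*c^5/480 + c^4*k/96


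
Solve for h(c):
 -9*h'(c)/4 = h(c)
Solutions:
 h(c) = C1*exp(-4*c/9)


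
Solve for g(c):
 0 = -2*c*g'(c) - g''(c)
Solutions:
 g(c) = C1 + C2*erf(c)


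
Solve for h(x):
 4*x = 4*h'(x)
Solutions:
 h(x) = C1 + x^2/2


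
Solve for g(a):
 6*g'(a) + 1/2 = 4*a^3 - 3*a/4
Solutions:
 g(a) = C1 + a^4/6 - a^2/16 - a/12


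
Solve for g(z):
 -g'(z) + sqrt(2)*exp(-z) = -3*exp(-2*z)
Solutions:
 g(z) = C1 - sqrt(2)*exp(-z) - 3*exp(-2*z)/2


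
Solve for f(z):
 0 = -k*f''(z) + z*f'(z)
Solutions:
 f(z) = C1 + C2*erf(sqrt(2)*z*sqrt(-1/k)/2)/sqrt(-1/k)


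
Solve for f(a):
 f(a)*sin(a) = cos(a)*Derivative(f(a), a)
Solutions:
 f(a) = C1/cos(a)


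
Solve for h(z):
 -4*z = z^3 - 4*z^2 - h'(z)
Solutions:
 h(z) = C1 + z^4/4 - 4*z^3/3 + 2*z^2


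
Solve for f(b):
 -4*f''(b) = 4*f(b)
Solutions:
 f(b) = C1*sin(b) + C2*cos(b)


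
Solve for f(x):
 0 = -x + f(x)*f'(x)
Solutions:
 f(x) = -sqrt(C1 + x^2)
 f(x) = sqrt(C1 + x^2)


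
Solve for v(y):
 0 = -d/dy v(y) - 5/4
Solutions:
 v(y) = C1 - 5*y/4


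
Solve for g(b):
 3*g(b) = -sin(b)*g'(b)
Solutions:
 g(b) = C1*(cos(b) + 1)^(3/2)/(cos(b) - 1)^(3/2)


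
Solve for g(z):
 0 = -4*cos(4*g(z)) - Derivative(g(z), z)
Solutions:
 g(z) = -asin((C1 + exp(32*z))/(C1 - exp(32*z)))/4 + pi/4
 g(z) = asin((C1 + exp(32*z))/(C1 - exp(32*z)))/4


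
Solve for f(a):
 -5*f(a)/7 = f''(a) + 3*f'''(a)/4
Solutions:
 f(a) = C1*exp(a*(-56 + 56*2^(2/3)*7^(1/3)/(9*sqrt(24945) + 1439)^(1/3) + 2^(1/3)*7^(2/3)*(9*sqrt(24945) + 1439)^(1/3))/126)*sin(14^(1/3)*sqrt(3)*a*(-7^(1/3)*(9*sqrt(24945) + 1439)^(1/3) + 56*2^(1/3)/(9*sqrt(24945) + 1439)^(1/3))/126) + C2*exp(a*(-56 + 56*2^(2/3)*7^(1/3)/(9*sqrt(24945) + 1439)^(1/3) + 2^(1/3)*7^(2/3)*(9*sqrt(24945) + 1439)^(1/3))/126)*cos(14^(1/3)*sqrt(3)*a*(-7^(1/3)*(9*sqrt(24945) + 1439)^(1/3) + 56*2^(1/3)/(9*sqrt(24945) + 1439)^(1/3))/126) + C3*exp(-a*(56*2^(2/3)*7^(1/3)/(9*sqrt(24945) + 1439)^(1/3) + 28 + 2^(1/3)*7^(2/3)*(9*sqrt(24945) + 1439)^(1/3))/63)


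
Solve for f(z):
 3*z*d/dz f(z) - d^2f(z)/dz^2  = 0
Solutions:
 f(z) = C1 + C2*erfi(sqrt(6)*z/2)


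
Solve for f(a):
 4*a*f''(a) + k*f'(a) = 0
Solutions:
 f(a) = C1 + a^(1 - re(k)/4)*(C2*sin(log(a)*Abs(im(k))/4) + C3*cos(log(a)*im(k)/4))


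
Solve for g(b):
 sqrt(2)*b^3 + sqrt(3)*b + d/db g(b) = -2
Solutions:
 g(b) = C1 - sqrt(2)*b^4/4 - sqrt(3)*b^2/2 - 2*b


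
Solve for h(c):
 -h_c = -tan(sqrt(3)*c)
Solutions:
 h(c) = C1 - sqrt(3)*log(cos(sqrt(3)*c))/3


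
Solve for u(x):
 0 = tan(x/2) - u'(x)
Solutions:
 u(x) = C1 - 2*log(cos(x/2))


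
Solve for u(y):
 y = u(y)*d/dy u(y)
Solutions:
 u(y) = -sqrt(C1 + y^2)
 u(y) = sqrt(C1 + y^2)


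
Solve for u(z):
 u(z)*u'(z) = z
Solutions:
 u(z) = -sqrt(C1 + z^2)
 u(z) = sqrt(C1 + z^2)


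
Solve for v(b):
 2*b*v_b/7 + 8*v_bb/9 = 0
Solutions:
 v(b) = C1 + C2*erf(3*sqrt(14)*b/28)


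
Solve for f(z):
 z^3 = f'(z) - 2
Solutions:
 f(z) = C1 + z^4/4 + 2*z


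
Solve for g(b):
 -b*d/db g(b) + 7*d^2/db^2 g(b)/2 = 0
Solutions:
 g(b) = C1 + C2*erfi(sqrt(7)*b/7)


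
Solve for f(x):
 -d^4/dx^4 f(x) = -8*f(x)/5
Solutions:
 f(x) = C1*exp(-10^(3/4)*x/5) + C2*exp(10^(3/4)*x/5) + C3*sin(10^(3/4)*x/5) + C4*cos(10^(3/4)*x/5)


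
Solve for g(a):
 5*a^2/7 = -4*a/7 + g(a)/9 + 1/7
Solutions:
 g(a) = 45*a^2/7 + 36*a/7 - 9/7


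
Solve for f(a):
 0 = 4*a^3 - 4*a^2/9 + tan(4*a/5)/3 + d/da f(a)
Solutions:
 f(a) = C1 - a^4 + 4*a^3/27 + 5*log(cos(4*a/5))/12


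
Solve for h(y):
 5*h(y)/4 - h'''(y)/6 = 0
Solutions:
 h(y) = C3*exp(15^(1/3)*2^(2/3)*y/2) + (C1*sin(2^(2/3)*3^(5/6)*5^(1/3)*y/4) + C2*cos(2^(2/3)*3^(5/6)*5^(1/3)*y/4))*exp(-15^(1/3)*2^(2/3)*y/4)


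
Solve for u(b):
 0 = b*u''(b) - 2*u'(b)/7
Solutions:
 u(b) = C1 + C2*b^(9/7)


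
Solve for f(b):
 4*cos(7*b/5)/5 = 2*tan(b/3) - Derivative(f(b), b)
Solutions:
 f(b) = C1 - 6*log(cos(b/3)) - 4*sin(7*b/5)/7


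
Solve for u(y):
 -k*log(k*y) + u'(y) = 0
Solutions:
 u(y) = C1 + k*y*log(k*y) - k*y


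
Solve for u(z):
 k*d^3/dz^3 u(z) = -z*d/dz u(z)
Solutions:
 u(z) = C1 + Integral(C2*airyai(z*(-1/k)^(1/3)) + C3*airybi(z*(-1/k)^(1/3)), z)


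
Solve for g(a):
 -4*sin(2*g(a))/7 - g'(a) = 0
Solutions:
 4*a/7 + log(cos(2*g(a)) - 1)/4 - log(cos(2*g(a)) + 1)/4 = C1


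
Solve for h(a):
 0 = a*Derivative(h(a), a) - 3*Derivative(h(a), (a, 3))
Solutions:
 h(a) = C1 + Integral(C2*airyai(3^(2/3)*a/3) + C3*airybi(3^(2/3)*a/3), a)


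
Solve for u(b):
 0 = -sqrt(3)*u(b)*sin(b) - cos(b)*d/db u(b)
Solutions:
 u(b) = C1*cos(b)^(sqrt(3))


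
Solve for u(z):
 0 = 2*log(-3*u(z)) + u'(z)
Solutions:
 Integral(1/(log(-_y) + log(3)), (_y, u(z)))/2 = C1 - z


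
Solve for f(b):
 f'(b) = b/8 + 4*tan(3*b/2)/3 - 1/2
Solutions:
 f(b) = C1 + b^2/16 - b/2 - 8*log(cos(3*b/2))/9


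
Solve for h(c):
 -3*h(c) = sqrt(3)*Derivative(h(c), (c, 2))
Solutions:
 h(c) = C1*sin(3^(1/4)*c) + C2*cos(3^(1/4)*c)


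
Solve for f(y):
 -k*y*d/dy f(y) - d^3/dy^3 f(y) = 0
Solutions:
 f(y) = C1 + Integral(C2*airyai(y*(-k)^(1/3)) + C3*airybi(y*(-k)^(1/3)), y)


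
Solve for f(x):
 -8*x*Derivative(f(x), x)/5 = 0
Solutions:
 f(x) = C1


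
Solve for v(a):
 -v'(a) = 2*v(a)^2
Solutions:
 v(a) = 1/(C1 + 2*a)


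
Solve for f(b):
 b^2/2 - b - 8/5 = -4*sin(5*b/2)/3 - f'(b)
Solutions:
 f(b) = C1 - b^3/6 + b^2/2 + 8*b/5 + 8*cos(5*b/2)/15


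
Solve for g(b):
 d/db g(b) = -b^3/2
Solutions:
 g(b) = C1 - b^4/8


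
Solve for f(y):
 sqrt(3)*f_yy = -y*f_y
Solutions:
 f(y) = C1 + C2*erf(sqrt(2)*3^(3/4)*y/6)


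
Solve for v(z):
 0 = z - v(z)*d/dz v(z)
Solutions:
 v(z) = -sqrt(C1 + z^2)
 v(z) = sqrt(C1 + z^2)


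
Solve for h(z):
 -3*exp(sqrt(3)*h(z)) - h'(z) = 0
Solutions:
 h(z) = sqrt(3)*(2*log(1/(C1 + 3*z)) - log(3))/6


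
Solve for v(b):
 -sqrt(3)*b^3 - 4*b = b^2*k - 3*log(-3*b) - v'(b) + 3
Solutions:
 v(b) = C1 + sqrt(3)*b^4/4 + b^3*k/3 + 2*b^2 - 3*b*log(-b) + 3*b*(2 - log(3))


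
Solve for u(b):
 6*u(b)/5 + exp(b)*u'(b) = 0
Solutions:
 u(b) = C1*exp(6*exp(-b)/5)


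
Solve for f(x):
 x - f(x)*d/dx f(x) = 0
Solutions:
 f(x) = -sqrt(C1 + x^2)
 f(x) = sqrt(C1 + x^2)


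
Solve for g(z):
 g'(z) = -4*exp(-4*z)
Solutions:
 g(z) = C1 + exp(-4*z)


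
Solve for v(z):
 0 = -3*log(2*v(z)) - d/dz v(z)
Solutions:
 Integral(1/(log(_y) + log(2)), (_y, v(z)))/3 = C1 - z


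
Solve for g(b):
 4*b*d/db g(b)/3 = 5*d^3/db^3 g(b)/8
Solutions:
 g(b) = C1 + Integral(C2*airyai(2*30^(2/3)*b/15) + C3*airybi(2*30^(2/3)*b/15), b)


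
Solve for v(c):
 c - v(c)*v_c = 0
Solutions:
 v(c) = -sqrt(C1 + c^2)
 v(c) = sqrt(C1 + c^2)


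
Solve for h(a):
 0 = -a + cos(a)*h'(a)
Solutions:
 h(a) = C1 + Integral(a/cos(a), a)


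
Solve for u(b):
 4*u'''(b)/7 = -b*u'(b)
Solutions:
 u(b) = C1 + Integral(C2*airyai(-14^(1/3)*b/2) + C3*airybi(-14^(1/3)*b/2), b)


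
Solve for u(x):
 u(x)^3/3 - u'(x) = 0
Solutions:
 u(x) = -sqrt(6)*sqrt(-1/(C1 + x))/2
 u(x) = sqrt(6)*sqrt(-1/(C1 + x))/2


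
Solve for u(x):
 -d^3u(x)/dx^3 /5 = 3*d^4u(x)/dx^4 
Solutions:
 u(x) = C1 + C2*x + C3*x^2 + C4*exp(-x/15)


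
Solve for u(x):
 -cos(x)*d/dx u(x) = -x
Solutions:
 u(x) = C1 + Integral(x/cos(x), x)


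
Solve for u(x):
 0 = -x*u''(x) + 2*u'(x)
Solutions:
 u(x) = C1 + C2*x^3


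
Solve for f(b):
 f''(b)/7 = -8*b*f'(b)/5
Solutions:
 f(b) = C1 + C2*erf(2*sqrt(35)*b/5)


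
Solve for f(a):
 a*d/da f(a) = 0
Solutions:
 f(a) = C1


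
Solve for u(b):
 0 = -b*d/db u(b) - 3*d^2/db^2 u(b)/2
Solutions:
 u(b) = C1 + C2*erf(sqrt(3)*b/3)


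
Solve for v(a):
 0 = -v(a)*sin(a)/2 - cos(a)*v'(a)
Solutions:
 v(a) = C1*sqrt(cos(a))


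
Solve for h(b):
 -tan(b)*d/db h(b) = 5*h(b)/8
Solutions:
 h(b) = C1/sin(b)^(5/8)


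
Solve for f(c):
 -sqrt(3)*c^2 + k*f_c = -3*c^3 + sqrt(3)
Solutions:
 f(c) = C1 - 3*c^4/(4*k) + sqrt(3)*c^3/(3*k) + sqrt(3)*c/k


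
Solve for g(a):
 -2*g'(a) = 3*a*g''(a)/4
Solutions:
 g(a) = C1 + C2/a^(5/3)


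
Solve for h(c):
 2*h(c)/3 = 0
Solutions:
 h(c) = 0


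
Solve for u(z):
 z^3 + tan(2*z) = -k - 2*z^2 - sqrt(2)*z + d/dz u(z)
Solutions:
 u(z) = C1 + k*z + z^4/4 + 2*z^3/3 + sqrt(2)*z^2/2 - log(cos(2*z))/2


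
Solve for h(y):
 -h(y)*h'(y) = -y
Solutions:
 h(y) = -sqrt(C1 + y^2)
 h(y) = sqrt(C1 + y^2)


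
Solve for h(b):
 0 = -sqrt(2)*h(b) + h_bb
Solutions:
 h(b) = C1*exp(-2^(1/4)*b) + C2*exp(2^(1/4)*b)


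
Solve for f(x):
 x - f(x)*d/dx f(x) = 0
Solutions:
 f(x) = -sqrt(C1 + x^2)
 f(x) = sqrt(C1 + x^2)


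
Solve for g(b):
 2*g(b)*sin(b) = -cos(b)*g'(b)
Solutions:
 g(b) = C1*cos(b)^2


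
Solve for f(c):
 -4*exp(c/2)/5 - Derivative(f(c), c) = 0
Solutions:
 f(c) = C1 - 8*exp(c/2)/5


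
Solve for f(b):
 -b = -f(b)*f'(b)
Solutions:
 f(b) = -sqrt(C1 + b^2)
 f(b) = sqrt(C1 + b^2)


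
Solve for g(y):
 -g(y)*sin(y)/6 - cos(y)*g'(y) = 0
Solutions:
 g(y) = C1*cos(y)^(1/6)


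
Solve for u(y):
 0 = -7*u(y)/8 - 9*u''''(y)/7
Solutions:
 u(y) = (C1*sin(2^(3/4)*sqrt(21)*y/12) + C2*cos(2^(3/4)*sqrt(21)*y/12))*exp(-2^(3/4)*sqrt(21)*y/12) + (C3*sin(2^(3/4)*sqrt(21)*y/12) + C4*cos(2^(3/4)*sqrt(21)*y/12))*exp(2^(3/4)*sqrt(21)*y/12)


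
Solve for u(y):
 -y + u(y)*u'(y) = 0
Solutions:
 u(y) = -sqrt(C1 + y^2)
 u(y) = sqrt(C1 + y^2)


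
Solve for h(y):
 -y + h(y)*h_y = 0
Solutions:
 h(y) = -sqrt(C1 + y^2)
 h(y) = sqrt(C1 + y^2)


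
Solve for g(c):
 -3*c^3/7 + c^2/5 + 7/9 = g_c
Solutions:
 g(c) = C1 - 3*c^4/28 + c^3/15 + 7*c/9


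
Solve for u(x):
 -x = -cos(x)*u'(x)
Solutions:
 u(x) = C1 + Integral(x/cos(x), x)


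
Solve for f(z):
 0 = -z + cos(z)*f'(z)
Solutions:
 f(z) = C1 + Integral(z/cos(z), z)


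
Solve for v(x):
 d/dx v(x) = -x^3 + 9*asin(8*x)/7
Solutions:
 v(x) = C1 - x^4/4 + 9*x*asin(8*x)/7 + 9*sqrt(1 - 64*x^2)/56


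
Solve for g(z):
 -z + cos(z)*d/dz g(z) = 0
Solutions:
 g(z) = C1 + Integral(z/cos(z), z)


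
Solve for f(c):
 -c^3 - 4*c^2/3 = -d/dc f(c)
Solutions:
 f(c) = C1 + c^4/4 + 4*c^3/9


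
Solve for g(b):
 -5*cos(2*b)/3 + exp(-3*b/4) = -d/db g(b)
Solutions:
 g(b) = C1 + 5*sin(2*b)/6 + 4*exp(-3*b/4)/3


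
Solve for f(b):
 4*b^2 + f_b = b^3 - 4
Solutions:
 f(b) = C1 + b^4/4 - 4*b^3/3 - 4*b


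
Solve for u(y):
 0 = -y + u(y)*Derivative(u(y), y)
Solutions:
 u(y) = -sqrt(C1 + y^2)
 u(y) = sqrt(C1 + y^2)


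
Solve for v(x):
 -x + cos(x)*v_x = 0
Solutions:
 v(x) = C1 + Integral(x/cos(x), x)


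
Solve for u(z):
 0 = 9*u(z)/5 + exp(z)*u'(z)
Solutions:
 u(z) = C1*exp(9*exp(-z)/5)


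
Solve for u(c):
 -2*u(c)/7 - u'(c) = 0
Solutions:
 u(c) = C1*exp(-2*c/7)


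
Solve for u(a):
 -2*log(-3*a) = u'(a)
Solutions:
 u(a) = C1 - 2*a*log(-a) + 2*a*(1 - log(3))


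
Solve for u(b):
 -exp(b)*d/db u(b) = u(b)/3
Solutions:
 u(b) = C1*exp(exp(-b)/3)


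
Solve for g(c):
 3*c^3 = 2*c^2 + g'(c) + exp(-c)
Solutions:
 g(c) = C1 + 3*c^4/4 - 2*c^3/3 + exp(-c)


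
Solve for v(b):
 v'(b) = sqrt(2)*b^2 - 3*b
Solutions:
 v(b) = C1 + sqrt(2)*b^3/3 - 3*b^2/2


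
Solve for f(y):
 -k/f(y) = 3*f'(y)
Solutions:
 f(y) = -sqrt(C1 - 6*k*y)/3
 f(y) = sqrt(C1 - 6*k*y)/3


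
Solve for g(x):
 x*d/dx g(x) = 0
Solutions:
 g(x) = C1


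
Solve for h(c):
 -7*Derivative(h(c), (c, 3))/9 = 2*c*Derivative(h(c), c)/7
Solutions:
 h(c) = C1 + Integral(C2*airyai(-126^(1/3)*c/7) + C3*airybi(-126^(1/3)*c/7), c)


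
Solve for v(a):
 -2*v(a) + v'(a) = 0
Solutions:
 v(a) = C1*exp(2*a)


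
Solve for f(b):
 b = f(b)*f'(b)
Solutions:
 f(b) = -sqrt(C1 + b^2)
 f(b) = sqrt(C1 + b^2)


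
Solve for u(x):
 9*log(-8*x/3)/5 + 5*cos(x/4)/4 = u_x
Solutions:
 u(x) = C1 + 9*x*log(-x)/5 - 9*x*log(3)/5 - 9*x/5 + 27*x*log(2)/5 + 5*sin(x/4)


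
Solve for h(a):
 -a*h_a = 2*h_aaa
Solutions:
 h(a) = C1 + Integral(C2*airyai(-2^(2/3)*a/2) + C3*airybi(-2^(2/3)*a/2), a)


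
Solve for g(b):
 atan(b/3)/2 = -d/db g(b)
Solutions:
 g(b) = C1 - b*atan(b/3)/2 + 3*log(b^2 + 9)/4


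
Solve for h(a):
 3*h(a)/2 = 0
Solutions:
 h(a) = 0


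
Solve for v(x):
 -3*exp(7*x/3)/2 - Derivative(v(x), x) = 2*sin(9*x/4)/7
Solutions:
 v(x) = C1 - 9*exp(7*x/3)/14 + 8*cos(9*x/4)/63


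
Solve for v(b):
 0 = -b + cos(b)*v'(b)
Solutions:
 v(b) = C1 + Integral(b/cos(b), b)


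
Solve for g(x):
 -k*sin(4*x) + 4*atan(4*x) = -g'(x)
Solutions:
 g(x) = C1 - k*cos(4*x)/4 - 4*x*atan(4*x) + log(16*x^2 + 1)/2


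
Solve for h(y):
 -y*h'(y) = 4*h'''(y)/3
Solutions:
 h(y) = C1 + Integral(C2*airyai(-6^(1/3)*y/2) + C3*airybi(-6^(1/3)*y/2), y)


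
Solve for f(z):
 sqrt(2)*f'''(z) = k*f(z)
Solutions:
 f(z) = C1*exp(2^(5/6)*k^(1/3)*z/2) + C2*exp(2^(5/6)*k^(1/3)*z*(-1 + sqrt(3)*I)/4) + C3*exp(-2^(5/6)*k^(1/3)*z*(1 + sqrt(3)*I)/4)


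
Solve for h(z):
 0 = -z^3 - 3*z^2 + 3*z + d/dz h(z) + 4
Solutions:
 h(z) = C1 + z^4/4 + z^3 - 3*z^2/2 - 4*z


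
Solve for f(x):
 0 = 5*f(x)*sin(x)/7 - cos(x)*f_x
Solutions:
 f(x) = C1/cos(x)^(5/7)


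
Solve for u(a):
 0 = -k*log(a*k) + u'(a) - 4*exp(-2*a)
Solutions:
 u(a) = C1 + a*k*log(a*k) - a*k - 2*exp(-2*a)


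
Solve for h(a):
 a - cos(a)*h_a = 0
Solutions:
 h(a) = C1 + Integral(a/cos(a), a)


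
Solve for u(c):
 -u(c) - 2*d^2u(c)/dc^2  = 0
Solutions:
 u(c) = C1*sin(sqrt(2)*c/2) + C2*cos(sqrt(2)*c/2)


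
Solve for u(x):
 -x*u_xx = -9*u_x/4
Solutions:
 u(x) = C1 + C2*x^(13/4)


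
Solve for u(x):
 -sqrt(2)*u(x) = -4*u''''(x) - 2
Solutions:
 u(x) = C1*exp(-2^(5/8)*x/2) + C2*exp(2^(5/8)*x/2) + C3*sin(2^(5/8)*x/2) + C4*cos(2^(5/8)*x/2) + sqrt(2)


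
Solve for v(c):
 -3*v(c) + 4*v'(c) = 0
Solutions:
 v(c) = C1*exp(3*c/4)


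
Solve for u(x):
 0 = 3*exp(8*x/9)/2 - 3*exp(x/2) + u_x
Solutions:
 u(x) = C1 - 27*exp(8*x/9)/16 + 6*exp(x/2)


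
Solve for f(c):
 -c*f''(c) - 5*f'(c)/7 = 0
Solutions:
 f(c) = C1 + C2*c^(2/7)


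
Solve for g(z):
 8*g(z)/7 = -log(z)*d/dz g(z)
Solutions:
 g(z) = C1*exp(-8*li(z)/7)


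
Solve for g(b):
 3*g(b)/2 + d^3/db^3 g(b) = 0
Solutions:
 g(b) = C3*exp(-2^(2/3)*3^(1/3)*b/2) + (C1*sin(2^(2/3)*3^(5/6)*b/4) + C2*cos(2^(2/3)*3^(5/6)*b/4))*exp(2^(2/3)*3^(1/3)*b/4)


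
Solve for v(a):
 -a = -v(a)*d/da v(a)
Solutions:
 v(a) = -sqrt(C1 + a^2)
 v(a) = sqrt(C1 + a^2)


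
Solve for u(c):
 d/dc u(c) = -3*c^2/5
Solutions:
 u(c) = C1 - c^3/5


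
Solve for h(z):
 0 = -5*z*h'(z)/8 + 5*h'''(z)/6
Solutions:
 h(z) = C1 + Integral(C2*airyai(6^(1/3)*z/2) + C3*airybi(6^(1/3)*z/2), z)


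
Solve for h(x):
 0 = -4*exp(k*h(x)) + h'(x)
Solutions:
 h(x) = Piecewise((log(-1/(C1*k + 4*k*x))/k, Ne(k, 0)), (nan, True))
 h(x) = Piecewise((C1 + 4*x, Eq(k, 0)), (nan, True))


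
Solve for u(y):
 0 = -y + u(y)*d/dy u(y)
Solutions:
 u(y) = -sqrt(C1 + y^2)
 u(y) = sqrt(C1 + y^2)


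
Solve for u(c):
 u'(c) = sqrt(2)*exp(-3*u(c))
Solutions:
 u(c) = log(C1 + 3*sqrt(2)*c)/3
 u(c) = log((-3^(1/3) - 3^(5/6)*I)*(C1 + sqrt(2)*c)^(1/3)/2)
 u(c) = log((-3^(1/3) + 3^(5/6)*I)*(C1 + sqrt(2)*c)^(1/3)/2)


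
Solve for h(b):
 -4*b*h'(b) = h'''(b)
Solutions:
 h(b) = C1 + Integral(C2*airyai(-2^(2/3)*b) + C3*airybi(-2^(2/3)*b), b)


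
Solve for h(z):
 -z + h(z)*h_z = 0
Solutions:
 h(z) = -sqrt(C1 + z^2)
 h(z) = sqrt(C1 + z^2)


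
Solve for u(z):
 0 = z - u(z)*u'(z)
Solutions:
 u(z) = -sqrt(C1 + z^2)
 u(z) = sqrt(C1 + z^2)


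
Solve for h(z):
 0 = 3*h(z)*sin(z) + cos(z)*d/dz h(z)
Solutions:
 h(z) = C1*cos(z)^3


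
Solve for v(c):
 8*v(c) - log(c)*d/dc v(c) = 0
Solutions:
 v(c) = C1*exp(8*li(c))


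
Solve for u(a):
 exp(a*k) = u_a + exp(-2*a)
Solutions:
 u(a) = C1 + exp(-2*a)/2 + exp(a*k)/k


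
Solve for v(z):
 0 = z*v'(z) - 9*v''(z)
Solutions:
 v(z) = C1 + C2*erfi(sqrt(2)*z/6)


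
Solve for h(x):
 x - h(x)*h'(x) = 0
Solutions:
 h(x) = -sqrt(C1 + x^2)
 h(x) = sqrt(C1 + x^2)


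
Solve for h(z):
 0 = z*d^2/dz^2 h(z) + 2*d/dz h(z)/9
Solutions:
 h(z) = C1 + C2*z^(7/9)


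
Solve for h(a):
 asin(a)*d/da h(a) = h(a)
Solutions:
 h(a) = C1*exp(Integral(1/asin(a), a))


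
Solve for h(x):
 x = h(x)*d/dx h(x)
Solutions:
 h(x) = -sqrt(C1 + x^2)
 h(x) = sqrt(C1 + x^2)


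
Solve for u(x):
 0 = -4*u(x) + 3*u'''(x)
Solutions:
 u(x) = C3*exp(6^(2/3)*x/3) + (C1*sin(2^(2/3)*3^(1/6)*x/2) + C2*cos(2^(2/3)*3^(1/6)*x/2))*exp(-6^(2/3)*x/6)


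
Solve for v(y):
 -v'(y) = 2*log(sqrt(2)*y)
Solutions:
 v(y) = C1 - 2*y*log(y) - y*log(2) + 2*y


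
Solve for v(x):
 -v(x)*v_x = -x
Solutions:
 v(x) = -sqrt(C1 + x^2)
 v(x) = sqrt(C1 + x^2)


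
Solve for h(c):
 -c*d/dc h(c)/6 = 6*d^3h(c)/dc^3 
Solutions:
 h(c) = C1 + Integral(C2*airyai(-6^(1/3)*c/6) + C3*airybi(-6^(1/3)*c/6), c)


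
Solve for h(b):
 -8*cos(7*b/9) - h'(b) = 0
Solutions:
 h(b) = C1 - 72*sin(7*b/9)/7


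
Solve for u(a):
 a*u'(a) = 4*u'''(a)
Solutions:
 u(a) = C1 + Integral(C2*airyai(2^(1/3)*a/2) + C3*airybi(2^(1/3)*a/2), a)


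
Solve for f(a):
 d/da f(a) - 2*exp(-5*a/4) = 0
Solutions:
 f(a) = C1 - 8*exp(-5*a/4)/5


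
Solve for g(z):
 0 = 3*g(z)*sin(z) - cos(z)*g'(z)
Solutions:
 g(z) = C1/cos(z)^3


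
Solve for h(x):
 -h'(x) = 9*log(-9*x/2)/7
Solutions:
 h(x) = C1 - 9*x*log(-x)/7 + 9*x*(-2*log(3) + log(2) + 1)/7


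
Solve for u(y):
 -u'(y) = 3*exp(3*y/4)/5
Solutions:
 u(y) = C1 - 4*exp(3*y/4)/5


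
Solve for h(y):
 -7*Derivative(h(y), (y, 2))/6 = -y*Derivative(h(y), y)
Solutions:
 h(y) = C1 + C2*erfi(sqrt(21)*y/7)


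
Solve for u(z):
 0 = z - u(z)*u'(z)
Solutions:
 u(z) = -sqrt(C1 + z^2)
 u(z) = sqrt(C1 + z^2)


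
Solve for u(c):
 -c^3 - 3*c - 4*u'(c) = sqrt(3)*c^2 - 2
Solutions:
 u(c) = C1 - c^4/16 - sqrt(3)*c^3/12 - 3*c^2/8 + c/2


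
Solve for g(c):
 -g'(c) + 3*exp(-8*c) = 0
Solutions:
 g(c) = C1 - 3*exp(-8*c)/8


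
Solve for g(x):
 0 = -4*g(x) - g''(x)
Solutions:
 g(x) = C1*sin(2*x) + C2*cos(2*x)


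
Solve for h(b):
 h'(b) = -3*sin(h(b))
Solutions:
 h(b) = -acos((-C1 - exp(6*b))/(C1 - exp(6*b))) + 2*pi
 h(b) = acos((-C1 - exp(6*b))/(C1 - exp(6*b)))


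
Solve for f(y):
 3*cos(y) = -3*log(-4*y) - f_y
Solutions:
 f(y) = C1 - 3*y*log(-y) - 6*y*log(2) + 3*y - 3*sin(y)


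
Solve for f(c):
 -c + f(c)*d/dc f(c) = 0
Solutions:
 f(c) = -sqrt(C1 + c^2)
 f(c) = sqrt(C1 + c^2)


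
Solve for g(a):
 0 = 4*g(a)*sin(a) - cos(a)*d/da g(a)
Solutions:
 g(a) = C1/cos(a)^4


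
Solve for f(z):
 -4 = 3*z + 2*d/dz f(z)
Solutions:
 f(z) = C1 - 3*z^2/4 - 2*z


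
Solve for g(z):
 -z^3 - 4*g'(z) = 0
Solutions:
 g(z) = C1 - z^4/16


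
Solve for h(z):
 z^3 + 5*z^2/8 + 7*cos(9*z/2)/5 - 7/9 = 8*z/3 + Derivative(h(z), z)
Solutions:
 h(z) = C1 + z^4/4 + 5*z^3/24 - 4*z^2/3 - 7*z/9 + 14*sin(9*z/2)/45


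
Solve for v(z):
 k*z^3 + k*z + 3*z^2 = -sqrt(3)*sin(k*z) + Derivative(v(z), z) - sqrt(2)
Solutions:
 v(z) = C1 + k*z^4/4 + k*z^2/2 + z^3 + sqrt(2)*z - sqrt(3)*cos(k*z)/k


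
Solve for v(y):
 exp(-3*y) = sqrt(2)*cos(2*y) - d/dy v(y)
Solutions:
 v(y) = C1 + sqrt(2)*sin(2*y)/2 + exp(-3*y)/3


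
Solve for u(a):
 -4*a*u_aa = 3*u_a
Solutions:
 u(a) = C1 + C2*a^(1/4)


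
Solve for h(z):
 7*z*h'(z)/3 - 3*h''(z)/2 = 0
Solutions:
 h(z) = C1 + C2*erfi(sqrt(7)*z/3)


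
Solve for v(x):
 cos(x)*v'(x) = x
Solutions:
 v(x) = C1 + Integral(x/cos(x), x)


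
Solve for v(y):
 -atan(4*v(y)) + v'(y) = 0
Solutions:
 Integral(1/atan(4*_y), (_y, v(y))) = C1 + y


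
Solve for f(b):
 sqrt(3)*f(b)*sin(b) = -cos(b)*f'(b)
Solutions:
 f(b) = C1*cos(b)^(sqrt(3))


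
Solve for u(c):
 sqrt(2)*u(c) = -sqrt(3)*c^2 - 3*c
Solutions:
 u(c) = c*(-sqrt(6)*c - 3*sqrt(2))/2


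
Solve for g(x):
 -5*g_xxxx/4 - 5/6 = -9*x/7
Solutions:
 g(x) = C1 + C2*x + C3*x^2 + C4*x^3 + 3*x^5/350 - x^4/36


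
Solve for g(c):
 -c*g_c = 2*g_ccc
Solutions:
 g(c) = C1 + Integral(C2*airyai(-2^(2/3)*c/2) + C3*airybi(-2^(2/3)*c/2), c)


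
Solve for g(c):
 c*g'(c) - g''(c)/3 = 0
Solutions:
 g(c) = C1 + C2*erfi(sqrt(6)*c/2)


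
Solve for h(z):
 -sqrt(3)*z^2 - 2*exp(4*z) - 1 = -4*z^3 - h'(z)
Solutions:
 h(z) = C1 - z^4 + sqrt(3)*z^3/3 + z + exp(4*z)/2


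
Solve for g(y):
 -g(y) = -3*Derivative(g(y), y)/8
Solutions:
 g(y) = C1*exp(8*y/3)


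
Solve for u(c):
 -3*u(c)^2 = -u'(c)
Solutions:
 u(c) = -1/(C1 + 3*c)


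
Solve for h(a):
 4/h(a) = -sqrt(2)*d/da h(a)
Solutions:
 h(a) = -sqrt(C1 - 4*sqrt(2)*a)
 h(a) = sqrt(C1 - 4*sqrt(2)*a)


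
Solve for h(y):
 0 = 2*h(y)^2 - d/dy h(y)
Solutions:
 h(y) = -1/(C1 + 2*y)


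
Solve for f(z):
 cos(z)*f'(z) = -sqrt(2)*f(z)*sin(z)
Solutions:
 f(z) = C1*cos(z)^(sqrt(2))


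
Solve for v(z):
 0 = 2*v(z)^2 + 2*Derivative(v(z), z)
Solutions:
 v(z) = 1/(C1 + z)


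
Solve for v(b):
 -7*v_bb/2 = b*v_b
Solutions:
 v(b) = C1 + C2*erf(sqrt(7)*b/7)


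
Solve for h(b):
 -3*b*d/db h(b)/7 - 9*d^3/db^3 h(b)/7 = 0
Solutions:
 h(b) = C1 + Integral(C2*airyai(-3^(2/3)*b/3) + C3*airybi(-3^(2/3)*b/3), b)


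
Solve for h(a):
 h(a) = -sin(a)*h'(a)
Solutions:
 h(a) = C1*sqrt(cos(a) + 1)/sqrt(cos(a) - 1)


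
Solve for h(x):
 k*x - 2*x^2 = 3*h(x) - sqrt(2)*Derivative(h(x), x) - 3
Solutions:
 h(x) = C1*exp(3*sqrt(2)*x/2) + k*x/3 + sqrt(2)*k/9 - 2*x^2/3 - 4*sqrt(2)*x/9 + 19/27


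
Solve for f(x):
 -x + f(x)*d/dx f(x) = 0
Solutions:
 f(x) = -sqrt(C1 + x^2)
 f(x) = sqrt(C1 + x^2)


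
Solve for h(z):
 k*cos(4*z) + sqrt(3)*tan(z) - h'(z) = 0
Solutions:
 h(z) = C1 + k*sin(4*z)/4 - sqrt(3)*log(cos(z))


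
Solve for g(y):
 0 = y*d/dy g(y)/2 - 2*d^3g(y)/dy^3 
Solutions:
 g(y) = C1 + Integral(C2*airyai(2^(1/3)*y/2) + C3*airybi(2^(1/3)*y/2), y)


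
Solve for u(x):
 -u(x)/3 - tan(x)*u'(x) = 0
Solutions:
 u(x) = C1/sin(x)^(1/3)


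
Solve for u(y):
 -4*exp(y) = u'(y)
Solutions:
 u(y) = C1 - 4*exp(y)


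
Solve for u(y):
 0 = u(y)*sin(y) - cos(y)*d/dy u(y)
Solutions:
 u(y) = C1/cos(y)


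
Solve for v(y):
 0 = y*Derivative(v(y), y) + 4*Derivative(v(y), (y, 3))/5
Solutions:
 v(y) = C1 + Integral(C2*airyai(-10^(1/3)*y/2) + C3*airybi(-10^(1/3)*y/2), y)


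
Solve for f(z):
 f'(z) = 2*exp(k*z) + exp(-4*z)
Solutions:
 f(z) = C1 - exp(-4*z)/4 + 2*exp(k*z)/k


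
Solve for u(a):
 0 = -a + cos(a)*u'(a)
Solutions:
 u(a) = C1 + Integral(a/cos(a), a)


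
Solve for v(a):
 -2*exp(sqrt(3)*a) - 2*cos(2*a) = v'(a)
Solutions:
 v(a) = C1 - 2*sqrt(3)*exp(sqrt(3)*a)/3 - sin(2*a)


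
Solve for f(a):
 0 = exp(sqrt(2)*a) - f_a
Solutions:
 f(a) = C1 + sqrt(2)*exp(sqrt(2)*a)/2


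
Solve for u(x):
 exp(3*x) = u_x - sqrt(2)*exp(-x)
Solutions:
 u(x) = C1 + exp(3*x)/3 - sqrt(2)*exp(-x)


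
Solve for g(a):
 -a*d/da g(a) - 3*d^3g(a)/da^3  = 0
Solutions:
 g(a) = C1 + Integral(C2*airyai(-3^(2/3)*a/3) + C3*airybi(-3^(2/3)*a/3), a)


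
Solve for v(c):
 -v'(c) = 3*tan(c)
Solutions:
 v(c) = C1 + 3*log(cos(c))


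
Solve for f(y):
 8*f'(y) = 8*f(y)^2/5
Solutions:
 f(y) = -5/(C1 + y)


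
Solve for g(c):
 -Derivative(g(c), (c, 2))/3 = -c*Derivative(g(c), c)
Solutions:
 g(c) = C1 + C2*erfi(sqrt(6)*c/2)


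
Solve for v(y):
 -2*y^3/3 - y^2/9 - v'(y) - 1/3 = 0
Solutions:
 v(y) = C1 - y^4/6 - y^3/27 - y/3


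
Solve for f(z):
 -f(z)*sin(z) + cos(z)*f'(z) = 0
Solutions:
 f(z) = C1/cos(z)


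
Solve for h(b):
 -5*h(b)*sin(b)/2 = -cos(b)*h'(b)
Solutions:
 h(b) = C1/cos(b)^(5/2)


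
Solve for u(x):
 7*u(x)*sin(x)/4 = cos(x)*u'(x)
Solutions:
 u(x) = C1/cos(x)^(7/4)


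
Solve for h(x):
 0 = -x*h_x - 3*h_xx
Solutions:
 h(x) = C1 + C2*erf(sqrt(6)*x/6)


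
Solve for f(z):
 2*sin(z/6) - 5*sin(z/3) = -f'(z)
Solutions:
 f(z) = C1 + 12*cos(z/6) - 15*cos(z/3)


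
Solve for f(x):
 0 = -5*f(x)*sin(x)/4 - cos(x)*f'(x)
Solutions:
 f(x) = C1*cos(x)^(5/4)


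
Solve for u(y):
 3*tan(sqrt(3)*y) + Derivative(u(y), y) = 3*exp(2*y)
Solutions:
 u(y) = C1 + 3*exp(2*y)/2 + sqrt(3)*log(cos(sqrt(3)*y))


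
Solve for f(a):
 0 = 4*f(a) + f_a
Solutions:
 f(a) = C1*exp(-4*a)


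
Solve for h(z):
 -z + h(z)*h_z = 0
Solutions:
 h(z) = -sqrt(C1 + z^2)
 h(z) = sqrt(C1 + z^2)


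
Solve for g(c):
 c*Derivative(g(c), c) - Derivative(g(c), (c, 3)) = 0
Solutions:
 g(c) = C1 + Integral(C2*airyai(c) + C3*airybi(c), c)


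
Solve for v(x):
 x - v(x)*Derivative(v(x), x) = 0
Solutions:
 v(x) = -sqrt(C1 + x^2)
 v(x) = sqrt(C1 + x^2)


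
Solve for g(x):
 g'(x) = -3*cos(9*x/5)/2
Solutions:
 g(x) = C1 - 5*sin(9*x/5)/6


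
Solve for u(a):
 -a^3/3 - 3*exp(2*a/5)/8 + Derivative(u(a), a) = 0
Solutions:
 u(a) = C1 + a^4/12 + 15*exp(2*a/5)/16


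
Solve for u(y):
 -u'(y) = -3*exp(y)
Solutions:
 u(y) = C1 + 3*exp(y)


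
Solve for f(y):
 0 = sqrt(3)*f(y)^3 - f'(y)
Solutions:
 f(y) = -sqrt(2)*sqrt(-1/(C1 + sqrt(3)*y))/2
 f(y) = sqrt(2)*sqrt(-1/(C1 + sqrt(3)*y))/2


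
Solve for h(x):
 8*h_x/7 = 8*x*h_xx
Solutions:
 h(x) = C1 + C2*x^(8/7)


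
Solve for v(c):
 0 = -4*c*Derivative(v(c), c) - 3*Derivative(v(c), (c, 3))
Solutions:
 v(c) = C1 + Integral(C2*airyai(-6^(2/3)*c/3) + C3*airybi(-6^(2/3)*c/3), c)


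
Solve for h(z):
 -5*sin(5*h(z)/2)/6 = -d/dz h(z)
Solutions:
 -5*z/6 + log(cos(5*h(z)/2) - 1)/5 - log(cos(5*h(z)/2) + 1)/5 = C1


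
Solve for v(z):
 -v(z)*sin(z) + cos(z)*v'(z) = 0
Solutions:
 v(z) = C1/cos(z)


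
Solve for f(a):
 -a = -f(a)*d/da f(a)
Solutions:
 f(a) = -sqrt(C1 + a^2)
 f(a) = sqrt(C1 + a^2)


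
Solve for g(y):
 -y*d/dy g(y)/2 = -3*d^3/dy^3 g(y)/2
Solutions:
 g(y) = C1 + Integral(C2*airyai(3^(2/3)*y/3) + C3*airybi(3^(2/3)*y/3), y)


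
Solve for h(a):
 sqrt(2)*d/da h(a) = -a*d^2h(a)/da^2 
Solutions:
 h(a) = C1 + C2*a^(1 - sqrt(2))


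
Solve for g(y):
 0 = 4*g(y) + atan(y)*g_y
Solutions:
 g(y) = C1*exp(-4*Integral(1/atan(y), y))


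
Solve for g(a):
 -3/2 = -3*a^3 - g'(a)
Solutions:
 g(a) = C1 - 3*a^4/4 + 3*a/2


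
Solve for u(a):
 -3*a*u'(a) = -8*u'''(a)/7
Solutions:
 u(a) = C1 + Integral(C2*airyai(21^(1/3)*a/2) + C3*airybi(21^(1/3)*a/2), a)


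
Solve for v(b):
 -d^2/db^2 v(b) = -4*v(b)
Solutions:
 v(b) = C1*exp(-2*b) + C2*exp(2*b)


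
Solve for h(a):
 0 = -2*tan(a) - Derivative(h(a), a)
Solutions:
 h(a) = C1 + 2*log(cos(a))


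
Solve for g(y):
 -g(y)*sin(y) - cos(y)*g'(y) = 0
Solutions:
 g(y) = C1*cos(y)


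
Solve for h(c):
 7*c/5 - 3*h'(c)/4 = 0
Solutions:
 h(c) = C1 + 14*c^2/15


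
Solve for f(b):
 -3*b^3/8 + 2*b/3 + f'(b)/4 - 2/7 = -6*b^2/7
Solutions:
 f(b) = C1 + 3*b^4/8 - 8*b^3/7 - 4*b^2/3 + 8*b/7


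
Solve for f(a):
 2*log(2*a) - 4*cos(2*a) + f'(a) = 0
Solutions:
 f(a) = C1 - 2*a*log(a) - 2*a*log(2) + 2*a + 2*sin(2*a)


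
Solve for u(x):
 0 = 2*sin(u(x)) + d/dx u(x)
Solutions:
 u(x) = -acos((-C1 - exp(4*x))/(C1 - exp(4*x))) + 2*pi
 u(x) = acos((-C1 - exp(4*x))/(C1 - exp(4*x)))
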